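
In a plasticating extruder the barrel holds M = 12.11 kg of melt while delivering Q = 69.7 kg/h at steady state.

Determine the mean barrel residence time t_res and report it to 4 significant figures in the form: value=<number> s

Q_s = Q / 3600 = 69.7 / 3600 = 0.0193611 kg/s
Mean residence time: t_res = M/Q_s = 12.11 kg / 0.0193611 kg/s = 625.481 s

value=625.5 s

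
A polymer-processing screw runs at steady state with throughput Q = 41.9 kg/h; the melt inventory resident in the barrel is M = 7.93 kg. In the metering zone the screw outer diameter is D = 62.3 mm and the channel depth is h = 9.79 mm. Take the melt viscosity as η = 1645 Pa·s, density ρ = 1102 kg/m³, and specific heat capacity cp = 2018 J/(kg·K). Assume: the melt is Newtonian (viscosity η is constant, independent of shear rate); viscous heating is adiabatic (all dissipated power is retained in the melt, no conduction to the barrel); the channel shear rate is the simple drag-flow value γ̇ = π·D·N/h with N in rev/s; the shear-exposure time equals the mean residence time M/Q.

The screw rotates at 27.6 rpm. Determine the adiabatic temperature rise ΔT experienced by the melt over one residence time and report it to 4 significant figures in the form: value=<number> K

Throughput in SI: Q_s = 41.9 kg/h ÷ 3600 s/h = 0.0116389 kg/s
Mean residence time: t_res = M/Q_s = 7.93 kg / 0.0116389 kg/s = 681.337 s
D = 62.3 mm = 0.0623 m;  h = 9.79 mm = 0.00979 m;  N = 27.6 rpm / 60 = 0.46 rev/s
γ̇ = π·D·N / h = π · 0.0623 · 0.46 / 0.00979 = 9.1963 s⁻¹
ΔT = η·γ̇²·t_res/(ρ·cp) = [1645 × 9.1963² × 681.337] / [1102 × 2018] = 42.6237 K

value=42.62 K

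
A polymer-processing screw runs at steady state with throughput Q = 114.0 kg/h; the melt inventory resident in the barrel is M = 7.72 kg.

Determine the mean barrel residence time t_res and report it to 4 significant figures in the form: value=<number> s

value=243.8 s

Throughput in SI: Q_s = 114.0 kg/h ÷ 3600 s/h = 0.0316667 kg/s
t_res = M / Q_s = 7.72 ÷ 0.0316667 = 243.789 s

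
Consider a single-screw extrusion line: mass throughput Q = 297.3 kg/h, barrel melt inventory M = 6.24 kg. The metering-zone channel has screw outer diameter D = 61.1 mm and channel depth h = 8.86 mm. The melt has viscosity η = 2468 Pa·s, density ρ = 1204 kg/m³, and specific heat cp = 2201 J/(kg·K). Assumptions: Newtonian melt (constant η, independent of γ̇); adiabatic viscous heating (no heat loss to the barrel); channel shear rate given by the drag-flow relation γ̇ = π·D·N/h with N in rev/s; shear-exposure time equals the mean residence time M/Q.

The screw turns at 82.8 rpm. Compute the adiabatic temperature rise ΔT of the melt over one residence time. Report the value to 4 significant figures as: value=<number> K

Convert throughput: Q = 297.3 kg/h = 297.3/3600 = 0.0825833 kg/s
Mean residence time: t_res = M/Q_s = 6.24 kg / 0.0825833 kg/s = 75.56 s
D = 61.1 mm = 0.0611 m;  h = 8.86 mm = 0.00886 m;  N = 82.8 rpm / 60 = 1.38 rev/s
Shear rate: γ̇ = πDN/h = π·0.0611·1.38/0.00886 = 29.8976 s⁻¹
ΔT = η·γ̇²·t_res/(ρ·cp) = [2468 × 29.8976² × 75.56] / [1204 × 2201] = 62.9019 K

value=62.90 K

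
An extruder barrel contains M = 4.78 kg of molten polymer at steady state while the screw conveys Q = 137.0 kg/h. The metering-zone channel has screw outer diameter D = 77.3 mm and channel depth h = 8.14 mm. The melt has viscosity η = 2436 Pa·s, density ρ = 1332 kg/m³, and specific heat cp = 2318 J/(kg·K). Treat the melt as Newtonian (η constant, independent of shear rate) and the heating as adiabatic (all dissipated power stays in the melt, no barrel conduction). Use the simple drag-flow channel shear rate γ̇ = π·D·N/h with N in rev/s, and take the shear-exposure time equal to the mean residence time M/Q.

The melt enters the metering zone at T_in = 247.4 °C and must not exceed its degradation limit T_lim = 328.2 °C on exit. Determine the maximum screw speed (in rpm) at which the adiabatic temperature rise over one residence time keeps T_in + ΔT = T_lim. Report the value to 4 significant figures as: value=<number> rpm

Convert throughput: Q = 137.0 kg/h = 137.0/3600 = 0.0380556 kg/s
Mean residence time: t_res = M/Q_s = 4.78 kg / 0.0380556 kg/s = 125.606 s
D = 77.3 mm = 0.0773 m;  h = 8.14 mm = 0.00814 m
ΔT_a = T_lim − T_in = 328.2 °C − 247.4 °C = 80.8 K
Invert ΔT = ηγ̇²t_res/(ρcp) for γ̇: γ̇_max² = ΔT_a ρ cp / (η t_res) = 80.8·1332·2318 / (2436·125.606) = 815.346 s⁻²
γ̇_max = √815.346 = 28.5543 s⁻¹
N_max = γ̇_max h / (πD) = 28.5543·0.00814/(π·0.0773) = 0.957119 rev/s → ×60 = 57.4271 rpm

value=57.43 rpm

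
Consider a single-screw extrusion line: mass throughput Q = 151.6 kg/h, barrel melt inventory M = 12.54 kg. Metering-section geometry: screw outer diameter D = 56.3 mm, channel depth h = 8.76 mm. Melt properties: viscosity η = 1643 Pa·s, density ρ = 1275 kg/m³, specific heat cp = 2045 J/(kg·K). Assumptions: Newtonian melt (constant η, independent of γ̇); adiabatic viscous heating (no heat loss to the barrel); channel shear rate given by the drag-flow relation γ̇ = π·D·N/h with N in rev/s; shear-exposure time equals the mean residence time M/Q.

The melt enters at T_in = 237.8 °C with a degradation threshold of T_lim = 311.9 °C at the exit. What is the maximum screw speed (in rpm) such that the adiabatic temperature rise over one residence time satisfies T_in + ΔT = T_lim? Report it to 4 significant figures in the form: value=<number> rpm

Q_s = Q / 3600 = 151.6 / 3600 = 0.0421111 kg/s
t_res = M / Q_s = 12.54 / 0.0421111 = 297.784 s
Geometry in SI: D = 56.3 mm → 0.0563 m, h = 8.76 mm → 0.00876 m
ΔT_a = T_lim − T_in = 311.9 − 237.8 = 74.1 K
γ̇_max² = ΔT_a·ρ·cp/(η·t_res) = 74.1·1275·2045/(1643·297.784) = 394.897 s⁻²
γ̇_max = sqrt(394.897) = 19.872 s⁻¹
N_max = γ̇_max·h / (π·D) = 19.872 · 0.00876 / (π · 0.0563) = 0.984209 rev/s = 59.0526 rpm

value=59.05 rpm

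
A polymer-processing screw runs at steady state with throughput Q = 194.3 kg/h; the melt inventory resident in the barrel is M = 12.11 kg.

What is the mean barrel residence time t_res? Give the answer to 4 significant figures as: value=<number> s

Q_s = Q / 3600 = 194.3 / 3600 = 0.0539722 kg/s
Mean residence time: t_res = M/Q_s = 12.11 kg / 0.0539722 kg/s = 224.375 s

value=224.4 s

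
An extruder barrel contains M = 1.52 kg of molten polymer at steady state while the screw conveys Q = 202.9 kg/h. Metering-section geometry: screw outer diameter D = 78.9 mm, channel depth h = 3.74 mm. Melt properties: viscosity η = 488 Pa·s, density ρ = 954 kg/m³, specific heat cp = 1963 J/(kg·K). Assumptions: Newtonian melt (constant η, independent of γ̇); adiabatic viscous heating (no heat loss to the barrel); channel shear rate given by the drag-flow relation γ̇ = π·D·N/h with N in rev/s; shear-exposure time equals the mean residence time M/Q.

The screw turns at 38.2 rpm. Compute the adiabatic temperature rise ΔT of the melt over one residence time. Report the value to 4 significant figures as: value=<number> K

Throughput in SI: Q_s = 202.9 kg/h ÷ 3600 s/h = 0.0563611 kg/s
Mean residence time: t_res = M/Q_s = 1.52 kg / 0.0563611 kg/s = 26.969 s
Convert to SI: D = 0.0789 m, h = 0.00374 m, N = 38.2/60 = 0.636667 rev/s
γ̇ = π D N / h = (π)(0.0789)(0.636667) / 0.00374 = 42.1956 s⁻¹
Adiabatic rise: ΔT = η γ̇² t_res / (ρ cp) = 488·(42.1956)²·26.969 / (954·1963) = 12.5127 K

value=12.51 K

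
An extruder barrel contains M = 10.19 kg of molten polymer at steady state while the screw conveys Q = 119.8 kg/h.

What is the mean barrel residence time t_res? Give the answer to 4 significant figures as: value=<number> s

value=306.2 s

Convert throughput: Q = 119.8 kg/h = 119.8/3600 = 0.0332778 kg/s
Mean residence time: t_res = M/Q_s = 10.19 kg / 0.0332778 kg/s = 306.21 s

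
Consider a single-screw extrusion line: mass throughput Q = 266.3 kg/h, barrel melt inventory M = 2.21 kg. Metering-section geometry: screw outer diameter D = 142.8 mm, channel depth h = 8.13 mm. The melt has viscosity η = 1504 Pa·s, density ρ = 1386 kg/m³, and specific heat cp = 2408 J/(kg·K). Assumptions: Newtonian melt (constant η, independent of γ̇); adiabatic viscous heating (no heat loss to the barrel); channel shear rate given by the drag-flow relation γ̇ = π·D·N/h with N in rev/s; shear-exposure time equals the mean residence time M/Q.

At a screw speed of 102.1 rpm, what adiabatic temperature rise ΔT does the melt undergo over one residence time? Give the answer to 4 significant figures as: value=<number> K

value=118.7 K

Convert throughput: Q = 266.3 kg/h = 266.3/3600 = 0.0739722 kg/s
t_res = M / Q_s = 2.21 ÷ 0.0739722 = 29.8761 s
Convert to SI: D = 0.1428 m, h = 0.00813 m, N = 102.1/60 = 1.70167 rev/s
Shear rate: γ̇ = πDN/h = π·0.1428·1.70167/0.00813 = 93.8992 s⁻¹
Adiabatic rise: ΔT = η γ̇² t_res / (ρ cp) = 1504·(93.8992)²·29.8761 / (1386·2408) = 118.707 K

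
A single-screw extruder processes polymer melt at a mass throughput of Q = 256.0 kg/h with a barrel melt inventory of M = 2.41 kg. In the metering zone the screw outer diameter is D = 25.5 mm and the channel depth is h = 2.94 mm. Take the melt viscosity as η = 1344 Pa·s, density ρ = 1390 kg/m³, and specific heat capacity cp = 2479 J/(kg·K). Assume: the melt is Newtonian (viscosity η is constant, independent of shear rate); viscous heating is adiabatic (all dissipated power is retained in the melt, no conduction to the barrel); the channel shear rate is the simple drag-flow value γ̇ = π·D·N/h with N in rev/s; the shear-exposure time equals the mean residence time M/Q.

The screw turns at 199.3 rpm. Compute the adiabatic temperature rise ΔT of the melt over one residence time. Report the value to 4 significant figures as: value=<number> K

Throughput in SI: Q_s = 256.0 kg/h ÷ 3600 s/h = 0.0711111 kg/s
t_res = M / Q_s = 2.41 ÷ 0.0711111 = 33.8906 s
Geometry in metres: D = 25.5 mm → 0.0255 m, h = 2.94 mm → 0.00294 m; screw speed N = 199.3 rpm = 3.32167 rev/s
γ̇ = π D N / h = (π)(0.0255)(3.32167) / 0.00294 = 90.5105 s⁻¹
ΔT = η·γ̇²·t_res/(ρ·cp) = [1344 × 90.5105² × 33.8906] / [1390 × 2479] = 108.289 K

value=108.3 K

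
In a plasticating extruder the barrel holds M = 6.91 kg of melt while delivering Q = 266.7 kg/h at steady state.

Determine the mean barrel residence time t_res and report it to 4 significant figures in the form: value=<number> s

value=93.27 s

Throughput in SI: Q_s = 266.7 kg/h ÷ 3600 s/h = 0.0740833 kg/s
t_res = M / Q_s = 6.91 / 0.0740833 = 93.2733 s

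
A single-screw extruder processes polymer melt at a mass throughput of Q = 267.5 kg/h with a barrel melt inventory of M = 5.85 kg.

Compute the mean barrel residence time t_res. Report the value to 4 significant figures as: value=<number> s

Q_s = Q / 3600 = 267.5 / 3600 = 0.0743056 kg/s
t_res = M / Q_s = 5.85 ÷ 0.0743056 = 78.729 s

value=78.73 s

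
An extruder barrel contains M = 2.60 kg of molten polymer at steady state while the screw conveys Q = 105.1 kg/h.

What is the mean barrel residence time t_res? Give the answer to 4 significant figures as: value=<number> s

value=89.06 s

Q_s = Q / 3600 = 105.1 / 3600 = 0.0291944 kg/s
t_res = M / Q_s = 2.60 / 0.0291944 = 89.058 s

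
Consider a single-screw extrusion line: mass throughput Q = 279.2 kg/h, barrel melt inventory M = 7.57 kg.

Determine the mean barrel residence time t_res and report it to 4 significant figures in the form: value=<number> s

value=97.61 s

Convert throughput: Q = 279.2 kg/h = 279.2/3600 = 0.0775556 kg/s
Mean residence time: t_res = M/Q_s = 7.57 kg / 0.0775556 kg/s = 97.6074 s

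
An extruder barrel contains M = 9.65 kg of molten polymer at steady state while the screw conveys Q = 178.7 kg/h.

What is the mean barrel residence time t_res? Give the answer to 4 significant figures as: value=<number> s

Q_s = Q / 3600 = 178.7 / 3600 = 0.0496389 kg/s
Mean residence time: t_res = M/Q_s = 9.65 kg / 0.0496389 kg/s = 194.404 s

value=194.4 s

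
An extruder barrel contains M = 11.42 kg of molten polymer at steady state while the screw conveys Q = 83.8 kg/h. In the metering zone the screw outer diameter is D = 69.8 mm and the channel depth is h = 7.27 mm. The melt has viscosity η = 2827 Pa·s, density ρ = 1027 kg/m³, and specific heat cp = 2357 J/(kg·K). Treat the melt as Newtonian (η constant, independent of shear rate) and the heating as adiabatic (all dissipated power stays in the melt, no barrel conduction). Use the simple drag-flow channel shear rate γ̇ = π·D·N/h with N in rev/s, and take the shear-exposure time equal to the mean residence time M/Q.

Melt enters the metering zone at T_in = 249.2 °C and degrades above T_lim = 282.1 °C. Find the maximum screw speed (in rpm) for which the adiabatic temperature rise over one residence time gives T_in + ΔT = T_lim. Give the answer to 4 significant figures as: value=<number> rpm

Throughput in SI: Q_s = 83.8 kg/h ÷ 3600 s/h = 0.0232778 kg/s
t_res = M / Q_s = 11.42 ÷ 0.0232778 = 490.597 s
Convert to metres: D = 0.0698 m, h = 0.00727 m
ΔT_a = T_lim − T_in = 282.1 °C − 249.2 °C = 32.9 K
γ̇_max² = ΔT_a·ρ·cp / (η·t_res) = [32.9 × 1027 × 2357] / [2827 × 490.597] = 57.4216 s⁻²
Take the square root: γ̇_max = √(57.4216) = 7.57771 s⁻¹
N_max = γ̇_max h / (πD) = 7.57771·0.00727/(π·0.0698) = 0.251227 rev/s → ×60 = 15.0736 rpm

value=15.07 rpm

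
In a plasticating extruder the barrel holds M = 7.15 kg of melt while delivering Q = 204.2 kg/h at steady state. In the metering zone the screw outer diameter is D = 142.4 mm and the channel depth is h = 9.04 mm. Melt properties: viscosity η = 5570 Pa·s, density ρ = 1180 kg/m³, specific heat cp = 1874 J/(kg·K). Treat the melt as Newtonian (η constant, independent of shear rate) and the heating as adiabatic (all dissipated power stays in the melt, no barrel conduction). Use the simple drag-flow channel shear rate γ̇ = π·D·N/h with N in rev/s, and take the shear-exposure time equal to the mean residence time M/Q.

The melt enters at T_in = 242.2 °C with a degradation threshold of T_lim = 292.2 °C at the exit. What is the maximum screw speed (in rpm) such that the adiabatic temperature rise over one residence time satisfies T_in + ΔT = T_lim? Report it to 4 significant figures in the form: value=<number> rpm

Convert throughput: Q = 204.2 kg/h = 204.2/3600 = 0.0567222 kg/s
Mean residence time: t_res = M/Q_s = 7.15 kg / 0.0567222 kg/s = 126.053 s
Geometry in SI: D = 142.4 mm → 0.1424 m, h = 9.04 mm → 0.00904 m
ΔT_a = T_lim − T_in = 292.2 °C − 242.2 °C = 50 K
Invert ΔT = ηγ̇²t_res/(ρcp) for γ̇: γ̇_max² = ΔT_a ρ cp / (η t_res) = 50·1180·1874 / (5570·126.053) = 157.476 s⁻²
Take the square root: γ̇_max = √(157.476) = 12.5489 s⁻¹
N_max = γ̇_max h / (πD) = 12.5489·0.00904/(π·0.1424) = 0.25358 rev/s → ×60 = 15.2148 rpm

value=15.21 rpm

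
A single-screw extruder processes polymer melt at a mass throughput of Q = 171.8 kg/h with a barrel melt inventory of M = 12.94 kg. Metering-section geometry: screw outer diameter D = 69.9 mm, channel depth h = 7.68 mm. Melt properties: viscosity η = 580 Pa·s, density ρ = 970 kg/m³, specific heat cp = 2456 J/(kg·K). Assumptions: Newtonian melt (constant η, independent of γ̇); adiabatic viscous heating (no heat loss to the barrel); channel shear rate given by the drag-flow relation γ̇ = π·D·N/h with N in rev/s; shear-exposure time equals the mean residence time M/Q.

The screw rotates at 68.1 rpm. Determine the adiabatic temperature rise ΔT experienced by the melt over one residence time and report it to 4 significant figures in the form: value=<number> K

Convert throughput: Q = 171.8 kg/h = 171.8/3600 = 0.0477222 kg/s
t_res = M / Q_s = 12.94 / 0.0477222 = 271.153 s
D = 69.9 mm = 0.0699 m;  h = 7.68 mm = 0.00768 m;  N = 68.1 rpm / 60 = 1.135 rev/s
γ̇ = π·D·N / h = π · 0.0699 · 1.135 / 0.00768 = 32.4535 s⁻¹
Adiabatic rise: ΔT = η γ̇² t_res / (ρ cp) = 580·(32.4535)²·271.153 / (970·2456) = 69.5288 K

value=69.53 K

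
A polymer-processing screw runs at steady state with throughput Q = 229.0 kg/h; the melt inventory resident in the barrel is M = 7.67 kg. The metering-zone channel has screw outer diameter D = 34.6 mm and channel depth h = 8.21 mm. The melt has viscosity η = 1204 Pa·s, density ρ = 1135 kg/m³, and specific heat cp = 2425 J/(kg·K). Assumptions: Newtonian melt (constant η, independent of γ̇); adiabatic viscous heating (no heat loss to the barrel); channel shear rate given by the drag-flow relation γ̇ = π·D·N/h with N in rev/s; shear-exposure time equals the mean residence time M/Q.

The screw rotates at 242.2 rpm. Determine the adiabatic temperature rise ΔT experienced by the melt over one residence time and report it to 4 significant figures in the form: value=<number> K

Convert throughput: Q = 229.0 kg/h = 229.0/3600 = 0.0636111 kg/s
t_res = M / Q_s = 7.67 ÷ 0.0636111 = 120.576 s
D = 34.6 mm = 0.0346 m;  h = 8.21 mm = 0.00821 m;  N = 242.2 rpm / 60 = 4.03667 rev/s
γ̇ = π D N / h = (π)(0.0346)(4.03667) / 0.00821 = 53.4448 s⁻¹
Adiabatic rise: ΔT = η γ̇² t_res / (ρ cp) = 1204·(53.4448)²·120.576 / (1135·2425) = 150.658 K

value=150.7 K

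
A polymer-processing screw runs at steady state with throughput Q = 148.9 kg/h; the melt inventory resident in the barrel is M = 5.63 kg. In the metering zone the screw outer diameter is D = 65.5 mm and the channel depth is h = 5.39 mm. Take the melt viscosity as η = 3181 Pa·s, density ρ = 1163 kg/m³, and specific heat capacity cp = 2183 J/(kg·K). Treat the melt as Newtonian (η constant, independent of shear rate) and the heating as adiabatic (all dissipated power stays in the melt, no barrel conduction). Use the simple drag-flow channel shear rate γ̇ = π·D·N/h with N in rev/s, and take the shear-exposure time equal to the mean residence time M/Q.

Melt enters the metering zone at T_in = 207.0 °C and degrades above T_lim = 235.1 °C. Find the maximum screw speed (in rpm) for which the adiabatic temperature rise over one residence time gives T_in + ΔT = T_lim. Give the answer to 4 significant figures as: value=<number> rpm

value=20.17 rpm

Throughput in SI: Q_s = 148.9 kg/h ÷ 3600 s/h = 0.0413611 kg/s
t_res = M / Q_s = 5.63 ÷ 0.0413611 = 136.118 s
D = 65.5 mm = 0.0655 m;  h = 5.39 mm = 0.00539 m
ΔT_a = T_lim − T_in = 235.1 °C − 207.0 °C = 28.1 K
γ̇_max² = ΔT_a·ρ·cp / (η·t_res) = [28.1 × 1163 × 2183] / [3181 × 136.118] = 164.763 s⁻²
Take the square root: γ̇_max = √(164.763) = 12.836 s⁻¹
N_max = γ̇_max·h / (π·D) = 12.836 · 0.00539 / (π · 0.0655) = 0.336223 rev/s = 20.1734 rpm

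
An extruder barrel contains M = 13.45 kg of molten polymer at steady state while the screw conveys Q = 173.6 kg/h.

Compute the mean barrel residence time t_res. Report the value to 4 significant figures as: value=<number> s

Throughput in SI: Q_s = 173.6 kg/h ÷ 3600 s/h = 0.0482222 kg/s
t_res = M / Q_s = 13.45 ÷ 0.0482222 = 278.917 s

value=278.9 s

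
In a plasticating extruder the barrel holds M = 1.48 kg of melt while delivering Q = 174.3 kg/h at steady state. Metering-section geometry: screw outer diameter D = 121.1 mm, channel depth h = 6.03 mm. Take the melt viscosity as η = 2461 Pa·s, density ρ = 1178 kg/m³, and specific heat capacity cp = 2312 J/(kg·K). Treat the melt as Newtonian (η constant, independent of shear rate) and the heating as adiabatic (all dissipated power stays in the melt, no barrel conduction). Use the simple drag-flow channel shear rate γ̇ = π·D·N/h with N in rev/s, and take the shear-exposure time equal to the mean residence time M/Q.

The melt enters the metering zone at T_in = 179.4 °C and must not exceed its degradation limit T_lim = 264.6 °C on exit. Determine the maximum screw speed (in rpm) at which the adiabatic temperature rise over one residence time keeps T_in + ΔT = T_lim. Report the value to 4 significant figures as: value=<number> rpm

value=52.82 rpm

Throughput in SI: Q_s = 174.3 kg/h ÷ 3600 s/h = 0.0484167 kg/s
t_res = M / Q_s = 1.48 / 0.0484167 = 30.568 s
Convert to metres: D = 0.1211 m, h = 0.00603 m
ΔT_a = T_lim − T_in = 264.6 − 179.4 = 85.2 K
Invert ΔT = ηγ̇²t_res/(ρcp) for γ̇: γ̇_max² = ΔT_a ρ cp / (η t_res) = 85.2·1178·2312 / (2461·30.568) = 3084.57 s⁻²
γ̇_max = √3084.57 = 55.5389 s⁻¹
N_max = γ̇_max·h / (π·D) = 55.5389 · 0.00603 / (π · 0.1211) = 0.880279 rev/s = 52.8168 rpm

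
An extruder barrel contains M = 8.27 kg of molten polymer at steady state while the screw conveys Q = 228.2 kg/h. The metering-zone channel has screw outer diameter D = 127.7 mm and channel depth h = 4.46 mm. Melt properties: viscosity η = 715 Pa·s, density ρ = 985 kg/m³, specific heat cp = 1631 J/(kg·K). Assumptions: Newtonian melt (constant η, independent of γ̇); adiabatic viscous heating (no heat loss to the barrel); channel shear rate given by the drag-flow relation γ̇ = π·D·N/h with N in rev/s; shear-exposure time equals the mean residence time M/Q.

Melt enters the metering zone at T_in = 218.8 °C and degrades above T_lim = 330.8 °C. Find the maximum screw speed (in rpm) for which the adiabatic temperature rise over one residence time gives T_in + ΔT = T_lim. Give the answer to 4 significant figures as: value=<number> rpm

value=29.30 rpm

Q_s = Q / 3600 = 228.2 / 3600 = 0.0633889 kg/s
t_res = M / Q_s = 8.27 ÷ 0.0633889 = 130.465 s
Geometry in SI: D = 127.7 mm → 0.1277 m, h = 4.46 mm → 0.00446 m
Allowable rise: ΔT_a = T_lim − T_in = 330.8 − 218.8 = 112 K
Invert ΔT = ηγ̇²t_res/(ρcp) for γ̇: γ̇_max² = ΔT_a ρ cp / (η t_res) = 112·985·1631 / (715·130.465) = 1928.9 s⁻²
γ̇_max = √1928.9 = 43.9192 s⁻¹
Solve γ̇ = πDN/h for N: N_max = γ̇_max·h/(π·D) = 43.9192 × 0.00446 / (π × 0.1277) = 0.488258 rev/s = 29.2955 rpm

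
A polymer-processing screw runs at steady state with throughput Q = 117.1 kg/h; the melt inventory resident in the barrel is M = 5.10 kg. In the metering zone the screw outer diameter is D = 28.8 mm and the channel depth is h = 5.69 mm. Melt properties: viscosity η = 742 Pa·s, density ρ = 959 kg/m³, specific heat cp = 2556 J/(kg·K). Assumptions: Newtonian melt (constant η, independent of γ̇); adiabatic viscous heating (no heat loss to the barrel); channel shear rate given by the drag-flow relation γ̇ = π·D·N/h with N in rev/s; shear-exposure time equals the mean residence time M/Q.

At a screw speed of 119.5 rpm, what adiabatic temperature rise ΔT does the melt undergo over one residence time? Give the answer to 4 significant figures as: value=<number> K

Throughput in SI: Q_s = 117.1 kg/h ÷ 3600 s/h = 0.0325278 kg/s
t_res = M / Q_s = 5.10 ÷ 0.0325278 = 156.789 s
Convert to SI: D = 0.0288 m, h = 0.00569 m, N = 119.5/60 = 1.99167 rev/s
γ̇ = π D N / h = (π)(0.0288)(1.99167) / 0.00569 = 31.6699 s⁻¹
Adiabatic rise: ΔT = η γ̇² t_res / (ρ cp) = 742·(31.6699)²·156.789 / (959·2556) = 47.6029 K

value=47.60 K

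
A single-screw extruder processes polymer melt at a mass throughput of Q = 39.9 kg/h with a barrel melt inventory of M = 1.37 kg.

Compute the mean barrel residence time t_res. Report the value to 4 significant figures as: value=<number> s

value=123.6 s

Throughput in SI: Q_s = 39.9 kg/h ÷ 3600 s/h = 0.0110833 kg/s
Mean residence time: t_res = M/Q_s = 1.37 kg / 0.0110833 kg/s = 123.609 s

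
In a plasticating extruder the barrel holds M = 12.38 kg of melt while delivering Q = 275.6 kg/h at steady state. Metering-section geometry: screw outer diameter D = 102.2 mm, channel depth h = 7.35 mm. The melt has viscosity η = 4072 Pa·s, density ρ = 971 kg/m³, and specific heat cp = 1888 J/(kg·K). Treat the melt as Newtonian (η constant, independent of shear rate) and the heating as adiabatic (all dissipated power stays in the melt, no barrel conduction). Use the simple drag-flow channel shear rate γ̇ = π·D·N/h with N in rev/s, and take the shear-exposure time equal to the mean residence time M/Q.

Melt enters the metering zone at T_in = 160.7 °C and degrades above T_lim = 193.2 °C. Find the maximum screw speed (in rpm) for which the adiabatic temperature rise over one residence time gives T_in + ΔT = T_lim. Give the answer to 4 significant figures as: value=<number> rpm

Q_s = Q / 3600 = 275.6 / 3600 = 0.0765556 kg/s
t_res = M / Q_s = 12.38 / 0.0765556 = 161.713 s
D = 102.2 mm = 0.1022 m;  h = 7.35 mm = 0.00735 m
Allowable rise: ΔT_a = T_lim − T_in = 193.2 − 160.7 = 32.5 K
γ̇_max² = ΔT_a·ρ·cp/(η·t_res) = 32.5·971·1888/(4072·161.713) = 90.4801 s⁻²
γ̇_max = sqrt(90.4801) = 9.5121 s⁻¹
N_max = γ̇_max·h / (π·D) = 9.5121 · 0.00735 / (π · 0.1022) = 0.217752 rev/s = 13.0651 rpm

value=13.07 rpm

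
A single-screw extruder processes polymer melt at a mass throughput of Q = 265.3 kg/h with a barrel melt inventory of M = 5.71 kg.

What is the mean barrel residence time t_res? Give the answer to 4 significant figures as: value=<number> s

value=77.48 s

Q_s = Q / 3600 = 265.3 / 3600 = 0.0736944 kg/s
t_res = M / Q_s = 5.71 ÷ 0.0736944 = 77.4821 s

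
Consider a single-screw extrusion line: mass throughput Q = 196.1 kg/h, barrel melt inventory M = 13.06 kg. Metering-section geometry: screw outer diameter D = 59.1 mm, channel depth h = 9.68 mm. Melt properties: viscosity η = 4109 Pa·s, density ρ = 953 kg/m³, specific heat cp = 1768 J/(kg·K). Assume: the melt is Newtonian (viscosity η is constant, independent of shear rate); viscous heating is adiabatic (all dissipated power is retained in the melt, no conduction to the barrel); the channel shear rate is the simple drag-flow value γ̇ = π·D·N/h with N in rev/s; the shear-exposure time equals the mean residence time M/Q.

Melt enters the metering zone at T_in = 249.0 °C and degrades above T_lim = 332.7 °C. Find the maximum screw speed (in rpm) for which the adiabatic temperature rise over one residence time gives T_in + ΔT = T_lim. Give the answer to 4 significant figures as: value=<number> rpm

value=37.43 rpm

Throughput in SI: Q_s = 196.1 kg/h ÷ 3600 s/h = 0.0544722 kg/s
Mean residence time: t_res = M/Q_s = 13.06 kg / 0.0544722 kg/s = 239.755 s
Geometry in SI: D = 59.1 mm → 0.0591 m, h = 9.68 mm → 0.00968 m
ΔT_a = T_lim − T_in = 332.7 °C − 249.0 °C = 83.7 K
Invert ΔT = ηγ̇²t_res/(ρcp) for γ̇: γ̇_max² = ΔT_a ρ cp / (η t_res) = 83.7·953·1768 / (4109·239.755) = 143.152 s⁻²
Take the square root: γ̇_max = √(143.152) = 11.9646 s⁻¹
Solve γ̇ = πDN/h for N: N_max = γ̇_max·h/(π·D) = 11.9646 × 0.00968 / (π × 0.0591) = 0.623787 rev/s = 37.4272 rpm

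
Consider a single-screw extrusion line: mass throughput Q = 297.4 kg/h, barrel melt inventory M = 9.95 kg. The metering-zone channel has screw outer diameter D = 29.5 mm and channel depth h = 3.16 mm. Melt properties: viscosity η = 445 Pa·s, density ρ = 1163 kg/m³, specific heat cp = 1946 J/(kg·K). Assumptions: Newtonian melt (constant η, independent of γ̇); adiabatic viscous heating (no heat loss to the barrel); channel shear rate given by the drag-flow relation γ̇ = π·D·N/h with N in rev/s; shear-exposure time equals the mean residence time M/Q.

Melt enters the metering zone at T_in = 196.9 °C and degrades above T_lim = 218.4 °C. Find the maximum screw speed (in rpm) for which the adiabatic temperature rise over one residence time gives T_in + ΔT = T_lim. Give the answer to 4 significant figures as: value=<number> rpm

Throughput in SI: Q_s = 297.4 kg/h ÷ 3600 s/h = 0.0826111 kg/s
Mean residence time: t_res = M/Q_s = 9.95 kg / 0.0826111 kg/s = 120.444 s
Geometry in SI: D = 29.5 mm → 0.0295 m, h = 3.16 mm → 0.00316 m
Allowable rise: ΔT_a = T_lim − T_in = 218.4 − 196.9 = 21.5 K
Invert ΔT = ηγ̇²t_res/(ρcp) for γ̇: γ̇_max² = ΔT_a ρ cp / (η t_res) = 21.5·1163·1946 / (445·120.444) = 907.855 s⁻²
γ̇_max = sqrt(907.855) = 30.1306 s⁻¹
N_max = γ̇_max h / (πD) = 30.1306·0.00316/(π·0.0295) = 1.02736 rev/s → ×60 = 61.6417 rpm

value=61.64 rpm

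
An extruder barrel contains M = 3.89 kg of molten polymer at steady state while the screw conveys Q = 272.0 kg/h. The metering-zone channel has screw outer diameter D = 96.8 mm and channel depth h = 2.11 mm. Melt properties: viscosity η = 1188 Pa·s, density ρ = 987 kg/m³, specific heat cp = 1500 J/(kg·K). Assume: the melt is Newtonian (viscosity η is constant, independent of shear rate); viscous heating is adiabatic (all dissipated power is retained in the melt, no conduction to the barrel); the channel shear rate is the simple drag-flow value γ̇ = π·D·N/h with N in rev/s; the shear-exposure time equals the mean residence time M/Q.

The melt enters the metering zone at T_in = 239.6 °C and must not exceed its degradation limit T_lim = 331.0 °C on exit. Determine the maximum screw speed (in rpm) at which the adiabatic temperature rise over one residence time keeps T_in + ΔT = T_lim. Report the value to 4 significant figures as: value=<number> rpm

Throughput in SI: Q_s = 272.0 kg/h ÷ 3600 s/h = 0.0755556 kg/s
t_res = M / Q_s = 3.89 ÷ 0.0755556 = 51.4853 s
Geometry in SI: D = 96.8 mm → 0.0968 m, h = 2.11 mm → 0.00211 m
Allowable rise: ΔT_a = T_lim − T_in = 331.0 − 239.6 = 91.4 K
γ̇_max² = ΔT_a·ρ·cp/(η·t_res) = 91.4·987·1500/(1188·51.4853) = 2212.36 s⁻²
γ̇_max = sqrt(2212.36) = 47.0357 s⁻¹
Solve γ̇ = πDN/h for N: N_max = γ̇_max·h/(π·D) = 47.0357 × 0.00211 / (π × 0.0968) = 0.326351 rev/s = 19.581 rpm

value=19.58 rpm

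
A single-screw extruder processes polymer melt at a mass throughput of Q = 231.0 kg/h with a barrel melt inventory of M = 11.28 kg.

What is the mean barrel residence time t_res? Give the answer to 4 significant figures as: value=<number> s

Throughput in SI: Q_s = 231.0 kg/h ÷ 3600 s/h = 0.0641667 kg/s
t_res = M / Q_s = 11.28 ÷ 0.0641667 = 175.792 s

value=175.8 s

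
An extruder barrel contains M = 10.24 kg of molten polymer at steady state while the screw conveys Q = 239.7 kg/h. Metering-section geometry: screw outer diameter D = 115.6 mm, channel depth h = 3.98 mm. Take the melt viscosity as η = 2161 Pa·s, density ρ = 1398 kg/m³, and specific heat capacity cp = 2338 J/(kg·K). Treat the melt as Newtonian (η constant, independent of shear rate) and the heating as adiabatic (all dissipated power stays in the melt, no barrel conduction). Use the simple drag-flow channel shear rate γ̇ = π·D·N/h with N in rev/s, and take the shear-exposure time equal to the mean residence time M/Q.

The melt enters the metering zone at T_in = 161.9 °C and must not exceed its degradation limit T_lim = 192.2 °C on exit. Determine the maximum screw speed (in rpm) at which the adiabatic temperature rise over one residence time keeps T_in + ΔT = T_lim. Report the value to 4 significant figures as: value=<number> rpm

Convert throughput: Q = 239.7 kg/h = 239.7/3600 = 0.0665833 kg/s
Mean residence time: t_res = M/Q_s = 10.24 kg / 0.0665833 kg/s = 153.792 s
Convert to metres: D = 0.1156 m, h = 0.00398 m
ΔT_a = T_lim − T_in = 192.2 − 161.9 = 30.3 K
γ̇_max² = ΔT_a·ρ·cp/(η·t_res) = 30.3·1398·2338/(2161·153.792) = 297.992 s⁻²
Take the square root: γ̇_max = √(297.992) = 17.2625 s⁻¹
N_max = γ̇_max h / (πD) = 17.2625·0.00398/(π·0.1156) = 0.189181 rev/s → ×60 = 11.3509 rpm

value=11.35 rpm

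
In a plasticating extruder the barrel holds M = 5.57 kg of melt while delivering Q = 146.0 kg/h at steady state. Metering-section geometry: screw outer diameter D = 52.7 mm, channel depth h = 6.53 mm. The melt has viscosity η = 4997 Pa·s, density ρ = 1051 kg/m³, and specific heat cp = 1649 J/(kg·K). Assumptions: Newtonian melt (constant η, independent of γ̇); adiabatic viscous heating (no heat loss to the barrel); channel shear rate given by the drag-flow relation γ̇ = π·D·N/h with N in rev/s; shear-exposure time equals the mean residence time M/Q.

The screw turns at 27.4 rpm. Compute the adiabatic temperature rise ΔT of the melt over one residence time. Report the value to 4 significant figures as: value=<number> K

value=53.09 K

Convert throughput: Q = 146.0 kg/h = 146.0/3600 = 0.0405556 kg/s
Mean residence time: t_res = M/Q_s = 5.57 kg / 0.0405556 kg/s = 137.342 s
Convert to SI: D = 0.0527 m, h = 0.00653 m, N = 27.4/60 = 0.456667 rev/s
γ̇ = π·D·N / h = π · 0.0527 · 0.456667 / 0.00653 = 11.5783 s⁻¹
ΔT = η·γ̇²·t_res/(ρ·cp) = [4997 × 11.5783² × 137.342] / [1051 × 1649] = 53.0865 K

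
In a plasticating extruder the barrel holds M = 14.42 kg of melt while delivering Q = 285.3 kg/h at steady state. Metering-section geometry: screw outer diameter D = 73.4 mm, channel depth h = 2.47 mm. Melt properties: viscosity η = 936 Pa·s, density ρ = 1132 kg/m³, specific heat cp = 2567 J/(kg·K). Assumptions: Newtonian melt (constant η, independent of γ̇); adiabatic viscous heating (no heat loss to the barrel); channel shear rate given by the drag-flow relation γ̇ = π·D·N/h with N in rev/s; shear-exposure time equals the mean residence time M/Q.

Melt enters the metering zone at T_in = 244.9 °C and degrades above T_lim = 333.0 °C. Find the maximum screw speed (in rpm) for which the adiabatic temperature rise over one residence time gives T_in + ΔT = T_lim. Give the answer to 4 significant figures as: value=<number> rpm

value=24.92 rpm

Convert throughput: Q = 285.3 kg/h = 285.3/3600 = 0.07925 kg/s
t_res = M / Q_s = 14.42 / 0.07925 = 181.956 s
Geometry in SI: D = 73.4 mm → 0.0734 m, h = 2.47 mm → 0.00247 m
ΔT_a = T_lim − T_in = 333.0 − 244.9 = 88.1 K
Invert ΔT = ηγ̇²t_res/(ρcp) for γ̇: γ̇_max² = ΔT_a ρ cp / (η t_res) = 88.1·1132·2567 / (936·181.956) = 1503.16 s⁻²
Take the square root: γ̇_max = √(1503.16) = 38.7707 s⁻¹
Solve γ̇ = πDN/h for N: N_max = γ̇_max·h/(π·D) = 38.7707 × 0.00247 / (π × 0.0734) = 0.415293 rev/s = 24.9176 rpm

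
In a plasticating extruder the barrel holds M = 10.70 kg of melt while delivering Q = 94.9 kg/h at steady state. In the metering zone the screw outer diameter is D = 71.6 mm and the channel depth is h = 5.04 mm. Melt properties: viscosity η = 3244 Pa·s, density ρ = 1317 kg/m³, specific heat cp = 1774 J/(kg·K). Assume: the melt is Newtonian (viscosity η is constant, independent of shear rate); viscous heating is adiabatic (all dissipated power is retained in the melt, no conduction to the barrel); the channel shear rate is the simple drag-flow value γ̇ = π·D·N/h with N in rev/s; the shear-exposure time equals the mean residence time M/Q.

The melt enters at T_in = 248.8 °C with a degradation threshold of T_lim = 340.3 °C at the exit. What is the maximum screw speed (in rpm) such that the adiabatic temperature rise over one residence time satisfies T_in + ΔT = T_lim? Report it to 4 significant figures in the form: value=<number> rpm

Convert throughput: Q = 94.9 kg/h = 94.9/3600 = 0.0263611 kg/s
Mean residence time: t_res = M/Q_s = 10.70 kg / 0.0263611 kg/s = 405.901 s
D = 71.6 mm = 0.0716 m;  h = 5.04 mm = 0.00504 m
ΔT_a = T_lim − T_in = 340.3 °C − 248.8 °C = 91.5 K
γ̇_max² = ΔT_a·ρ·cp/(η·t_res) = 91.5·1317·1774/(3244·405.901) = 162.353 s⁻²
γ̇_max = √162.353 = 12.7418 s⁻¹
N_max = γ̇_max h / (πD) = 12.7418·0.00504/(π·0.0716) = 0.285494 rev/s → ×60 = 17.1297 rpm

value=17.13 rpm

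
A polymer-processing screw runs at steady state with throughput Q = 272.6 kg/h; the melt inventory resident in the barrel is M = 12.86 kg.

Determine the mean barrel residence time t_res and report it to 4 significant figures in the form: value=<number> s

Throughput in SI: Q_s = 272.6 kg/h ÷ 3600 s/h = 0.0757222 kg/s
Mean residence time: t_res = M/Q_s = 12.86 kg / 0.0757222 kg/s = 169.831 s

value=169.8 s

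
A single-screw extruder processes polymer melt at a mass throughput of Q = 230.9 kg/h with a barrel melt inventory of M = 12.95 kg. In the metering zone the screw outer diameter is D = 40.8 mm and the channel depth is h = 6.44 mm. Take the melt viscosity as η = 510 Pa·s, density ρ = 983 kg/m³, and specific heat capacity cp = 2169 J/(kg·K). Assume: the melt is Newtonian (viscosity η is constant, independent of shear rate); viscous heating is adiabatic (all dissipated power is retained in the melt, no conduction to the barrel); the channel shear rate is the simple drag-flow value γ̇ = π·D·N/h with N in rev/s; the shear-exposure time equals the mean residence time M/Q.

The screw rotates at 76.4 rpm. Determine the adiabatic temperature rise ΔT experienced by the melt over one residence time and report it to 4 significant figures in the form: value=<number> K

value=31.02 K

Throughput in SI: Q_s = 230.9 kg/h ÷ 3600 s/h = 0.0641389 kg/s
Mean residence time: t_res = M/Q_s = 12.95 kg / 0.0641389 kg/s = 201.906 s
Convert to SI: D = 0.0408 m, h = 0.00644 m, N = 76.4/60 = 1.27333 rev/s
γ̇ = π·D·N / h = π · 0.0408 · 1.27333 / 0.00644 = 25.3435 s⁻¹
ΔT = η·γ̇²·t_res/(ρ·cp) = [510 × 25.3435² × 201.906] / [983 × 2169] = 31.0197 K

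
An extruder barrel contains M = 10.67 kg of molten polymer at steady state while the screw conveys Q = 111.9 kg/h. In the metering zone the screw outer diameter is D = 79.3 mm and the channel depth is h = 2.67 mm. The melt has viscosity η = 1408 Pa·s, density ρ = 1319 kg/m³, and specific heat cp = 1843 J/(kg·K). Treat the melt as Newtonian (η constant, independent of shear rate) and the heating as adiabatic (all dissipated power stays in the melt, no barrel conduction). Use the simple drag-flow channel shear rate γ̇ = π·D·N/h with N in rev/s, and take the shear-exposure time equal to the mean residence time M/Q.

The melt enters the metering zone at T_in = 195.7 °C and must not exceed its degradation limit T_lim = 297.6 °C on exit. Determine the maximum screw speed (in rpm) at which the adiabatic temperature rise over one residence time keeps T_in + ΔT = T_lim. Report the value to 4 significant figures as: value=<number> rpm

Convert throughput: Q = 111.9 kg/h = 111.9/3600 = 0.0310833 kg/s
t_res = M / Q_s = 10.67 ÷ 0.0310833 = 343.271 s
Geometry in SI: D = 79.3 mm → 0.0793 m, h = 2.67 mm → 0.00267 m
ΔT_a = T_lim − T_in = 297.6 °C − 195.7 °C = 101.9 K
Invert ΔT = ηγ̇²t_res/(ρcp) for γ̇: γ̇_max² = ΔT_a ρ cp / (η t_res) = 101.9·1319·1843 / (1408·343.271) = 512.513 s⁻²
γ̇_max = sqrt(512.513) = 22.6387 s⁻¹
Solve γ̇ = πDN/h for N: N_max = γ̇_max·h/(π·D) = 22.6387 × 0.00267 / (π × 0.0793) = 0.242628 rev/s = 14.5577 rpm

value=14.56 rpm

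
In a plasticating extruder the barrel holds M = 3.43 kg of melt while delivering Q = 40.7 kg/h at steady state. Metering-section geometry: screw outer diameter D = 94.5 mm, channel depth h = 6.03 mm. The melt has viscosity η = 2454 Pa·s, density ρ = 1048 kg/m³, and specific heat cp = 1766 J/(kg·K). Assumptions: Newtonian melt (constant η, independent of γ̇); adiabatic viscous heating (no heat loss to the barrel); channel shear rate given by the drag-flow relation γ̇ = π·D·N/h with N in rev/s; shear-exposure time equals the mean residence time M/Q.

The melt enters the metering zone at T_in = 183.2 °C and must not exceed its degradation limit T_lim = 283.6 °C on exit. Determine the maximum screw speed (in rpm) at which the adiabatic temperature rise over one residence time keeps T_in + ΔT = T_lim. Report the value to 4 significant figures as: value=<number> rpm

Throughput in SI: Q_s = 40.7 kg/h ÷ 3600 s/h = 0.0113056 kg/s
t_res = M / Q_s = 3.43 ÷ 0.0113056 = 303.391 s
D = 94.5 mm = 0.0945 m;  h = 6.03 mm = 0.00603 m
ΔT_a = T_lim − T_in = 283.6 − 183.2 = 100.4 K
γ̇_max² = ΔT_a·ρ·cp / (η·t_res) = [100.4 × 1048 × 1766] / [2454 × 303.391] = 249.58 s⁻²
γ̇_max = sqrt(249.58) = 15.7981 s⁻¹
N_max = γ̇_max h / (πD) = 15.7981·0.00603/(π·0.0945) = 0.320878 rev/s → ×60 = 19.2527 rpm

value=19.25 rpm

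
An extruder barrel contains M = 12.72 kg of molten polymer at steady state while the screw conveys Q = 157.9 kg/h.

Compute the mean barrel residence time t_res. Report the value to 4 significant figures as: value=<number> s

Q_s = Q / 3600 = 157.9 / 3600 = 0.0438611 kg/s
t_res = M / Q_s = 12.72 / 0.0438611 = 290.006 s

value=290.0 s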